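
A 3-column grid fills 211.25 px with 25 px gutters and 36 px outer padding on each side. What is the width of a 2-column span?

Inside the margins: 211.25 − 72 = 139.25 px.
Subtracting 2 gutters of 25 leaves 89.25 for 3 columns, so c = 29.75 px.
2 columns plus 1 gutter: 59.5 + 25 = 84.5 px.

84.5 px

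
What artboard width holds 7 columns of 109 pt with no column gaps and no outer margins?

763 pt

Total width: 7·109 = 763 pt.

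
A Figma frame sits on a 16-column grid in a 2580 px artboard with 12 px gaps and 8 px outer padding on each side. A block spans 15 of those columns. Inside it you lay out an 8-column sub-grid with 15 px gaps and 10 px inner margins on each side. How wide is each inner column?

284.75 px

Subtract both margins: 2580 − 2·8 = 2564 px.
Subtracting 15 gaps of 12 leaves 2384 for 16 columns, so c = 149 px.
15 columns plus 14 gaps: 2235 + 168 = 2403 px.
Inner content = 2403 − 2·10 = 2383 px.
8 columns + 7 gaps: 8d + 7·15 = 2383.
8d = 2383 − 105 = 2278, so d = 284.75 px.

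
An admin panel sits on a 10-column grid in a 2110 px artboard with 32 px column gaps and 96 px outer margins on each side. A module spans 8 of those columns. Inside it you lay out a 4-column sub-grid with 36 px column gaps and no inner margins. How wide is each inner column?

355 px

Take off 192 px of margins, leaving 1918 px.
10c + 9·32 = 1918 → 10c = 1630 → c = 163 px.
8-column span = 8·163 + 7·32 = 1528 px.
Subtracting 3 column gaps of 36 leaves 1420 for 4 columns, so d = 355 px.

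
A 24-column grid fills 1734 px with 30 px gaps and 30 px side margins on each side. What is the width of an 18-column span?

1248 px

Content width = 1734 − 2·30 = 1674 px.
Subtracting 23 gaps of 30 leaves 984 for 24 columns, so c = 41 px.
18-column span = 18·41 + 17·30 = 1248 px.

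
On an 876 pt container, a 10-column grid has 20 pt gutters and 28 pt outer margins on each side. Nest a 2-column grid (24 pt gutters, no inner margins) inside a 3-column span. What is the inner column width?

104 pt

Subtract both margins: 876 − 2·28 = 820 pt.
820 − 9·20 = 640; ÷10 gives c = 64 pt.
3-column span = 3·64 + 2·20 = 232 pt.
2d + 1·24 = 232 → 2d = 208 → d = 104 pt.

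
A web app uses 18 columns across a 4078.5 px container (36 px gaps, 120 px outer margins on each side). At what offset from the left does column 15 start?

Content = 4078.5 − 2·120 = 3838.5 px.
18c + 17·36 = 3838.5 → 18c = 3226.5 → c = 179.25 px.
Each column+gutter stride is 215.25 px; 14 of them past the 120 px margin is 120 + 3013.5 = 3133.5 px.

3133.5 px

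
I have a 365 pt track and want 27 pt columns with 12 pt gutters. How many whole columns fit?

9 columns

9 columns: 9·27 + 8·12 = 339 pt ≤ 365.
10 columns: 378 pt > 365. So 9.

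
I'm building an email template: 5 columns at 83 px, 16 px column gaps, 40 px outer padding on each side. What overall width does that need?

Adding margins, columns and gutters: 80 + 415 + 64 = 559 px.

559 px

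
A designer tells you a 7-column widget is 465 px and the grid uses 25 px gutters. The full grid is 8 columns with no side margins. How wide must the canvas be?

7c + 6·25 = 465 → 7c = 315 → c = 45 px.
Canvas = 8·45 + 7·25 = 360 + 175 = 535 px.

535 px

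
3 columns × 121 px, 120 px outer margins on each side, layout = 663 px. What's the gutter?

30 px

Inside the margins: 663 − 240 = 423 px.
3·121 + 2g = 423 → 2g = 60 → g = 30 px.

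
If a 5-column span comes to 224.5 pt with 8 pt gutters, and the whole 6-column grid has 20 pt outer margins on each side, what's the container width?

5c + 4·8 = 224.5 → 5c = 192.5 → c = 38.5 pt.
Container = 2·20 + 6·38.5 + 5·8 = 40 + 231 + 40 = 311 pt.

311 pt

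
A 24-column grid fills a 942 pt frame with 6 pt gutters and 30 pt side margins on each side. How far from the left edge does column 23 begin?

Take off 60 pt of margins, leaving 882 pt.
24c + 23·6 = 882 → 24c = 744 → c = 31 pt.
Before column 23: the margin + 22 columns + 22 gutters.
Offset = 30 + 22·(31 + 6) = 30 + 814 = 844 pt.

844 pt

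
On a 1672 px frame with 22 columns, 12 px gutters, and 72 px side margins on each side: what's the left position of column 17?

1192 px

Content = 1672 − 2·72 = 1528 px.
Subtracting 21 gutters of 12 leaves 1276 for 22 columns, so c = 58 px.
Column 17 starts at margin + 16·(column + gutter) = 72 + 16·70 = 1192 px.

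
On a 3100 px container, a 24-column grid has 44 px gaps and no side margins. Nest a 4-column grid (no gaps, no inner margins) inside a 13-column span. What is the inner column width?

414.75 px

24c + 23·44 = 3100 → 24c = 2088 → c = 87 px.
13 columns plus 12 gaps: 1131 + 528 = 1659 px.
1659 / 4 = 414.75 px per column.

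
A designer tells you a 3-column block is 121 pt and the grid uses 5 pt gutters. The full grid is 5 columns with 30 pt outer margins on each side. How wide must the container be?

3c + 2·5 = 121 → 3c = 111 → c = 37 pt.
Adding margins, columns and gutters: 60 + 185 + 20 = 265 pt.

265 pt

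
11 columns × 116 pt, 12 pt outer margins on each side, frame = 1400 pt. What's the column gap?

Content width = 1400 − 2·12 = 1376 pt.
11 columns take 11·116 = 1276 pt; remaining 100 splits into 10 column gaps.
g = 100 / 10 = 10 pt.

10 pt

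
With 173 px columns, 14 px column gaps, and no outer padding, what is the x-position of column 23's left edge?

No margin, so column 23 starts at 22·(column + gutter) = 22·187 = 4114 px.

4114 px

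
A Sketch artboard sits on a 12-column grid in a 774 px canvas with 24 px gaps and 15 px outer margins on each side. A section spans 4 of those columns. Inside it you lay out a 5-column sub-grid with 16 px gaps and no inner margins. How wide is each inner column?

33.6 px

Take off 30 px of margins, leaving 744 px.
744 − 11·24 = 480; ÷12 gives c = 40 px.
4-column span = 4·40 + 3·24 = 232 px.
5 columns + 4 gaps: 5d + 4·16 = 232.
5d = 232 − 64 = 168, so d = 33.6 px.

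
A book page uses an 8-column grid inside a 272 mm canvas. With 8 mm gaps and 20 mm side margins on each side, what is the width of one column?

Inside the margins: 272 − 40 = 232 mm.
232 − 7·8 = 176; ÷8 gives c = 22 mm.

22 mm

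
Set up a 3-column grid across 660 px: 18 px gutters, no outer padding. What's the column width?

660 − 2·18 = 624; ÷3 gives c = 208 px.

208 px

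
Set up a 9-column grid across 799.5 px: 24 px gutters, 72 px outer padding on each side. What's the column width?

51.5 px

Inside the margins: 799.5 − 144 = 655.5 px.
655.5 − 8·24 = 463.5; ÷9 gives c = 51.5 px.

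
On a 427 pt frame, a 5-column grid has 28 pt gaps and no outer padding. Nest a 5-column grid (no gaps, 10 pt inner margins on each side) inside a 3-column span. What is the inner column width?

Subtracting 4 gaps of 28 leaves 315 for 5 columns, so c = 63 pt.
Span of 3: 3·63 + 2·28 = 189 + 56 = 245 pt.
Inner content = 245 − 2·10 = 225 pt.
With no gaps, each column is 225/5 = 45 pt.

45 pt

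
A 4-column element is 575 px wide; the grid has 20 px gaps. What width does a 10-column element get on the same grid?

575 − 3·20 = 515; ÷4 gives c = 128.75 px.
10-column span = 10·128.75 + 9·20 = 1467.5 px.

1467.5 px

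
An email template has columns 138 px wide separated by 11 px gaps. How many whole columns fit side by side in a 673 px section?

k columns need k·138 + (k−1)·11 = k·149 − 11.
k·149 − 11 ≤ 673 → k ≤ 684 / 149 ≈ 4.59, so k = 4.

4 columns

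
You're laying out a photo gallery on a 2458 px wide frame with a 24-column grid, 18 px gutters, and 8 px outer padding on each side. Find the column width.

Take off 16 px of margins, leaving 2442 px.
2442 − 23·18 = 2028; ÷24 gives c = 84.5 px.

84.5 px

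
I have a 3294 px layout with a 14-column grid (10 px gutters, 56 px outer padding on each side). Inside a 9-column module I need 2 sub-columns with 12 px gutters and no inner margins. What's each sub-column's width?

1015 px

Take off 112 px of margins, leaving 3182 px.
14c + 13·10 = 3182 → 14c = 3052 → c = 218 px.
Span of 9: 9·218 + 8·10 = 1962 + 80 = 2042 px.
Subtracting 1 gutter of 12 leaves 2030 for 2 columns, so d = 1015 px.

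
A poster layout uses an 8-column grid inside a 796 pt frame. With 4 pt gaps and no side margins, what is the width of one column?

96 pt

8 columns + 7 gaps: 8c + 7·4 = 796.
8c = 796 − 28 = 768, so c = 96 pt.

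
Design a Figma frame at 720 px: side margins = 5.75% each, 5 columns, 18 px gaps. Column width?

113.04 px

Each margin = 5.75% of 720 = 41.4 px; content = 720 − 2·41.4 = 637.2 px.
637.2 − 4·18 = 565.2; ÷5 gives c = 113.04 px.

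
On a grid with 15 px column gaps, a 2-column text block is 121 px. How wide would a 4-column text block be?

257 px

Subtracting 1 column gap of 15 leaves 106 for 2 columns, so c = 53 px.
4-column span = 4·53 + 3·15 = 257 px.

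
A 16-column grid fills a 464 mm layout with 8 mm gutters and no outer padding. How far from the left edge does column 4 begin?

16c + 15·8 = 464 → 16c = 344 → c = 21.5 mm.
Each column+gutter stride is 29.5 mm; with no margin, 3 of them is 88.5 mm.

88.5 mm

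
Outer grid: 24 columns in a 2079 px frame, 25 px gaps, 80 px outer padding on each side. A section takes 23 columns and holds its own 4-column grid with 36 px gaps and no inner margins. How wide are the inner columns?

432.5 px

Take off 160 px of margins, leaving 1919 px.
Subtracting 23 gaps of 25 leaves 1344 for 24 columns, so c = 56 px.
23 columns plus 22 gaps: 1288 + 550 = 1838 px.
1838 − 3·36 = 1730; ÷4 gives d = 432.5 px.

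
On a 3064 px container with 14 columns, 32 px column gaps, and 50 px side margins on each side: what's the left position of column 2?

264 px

Subtract both margins: 3064 − 2·50 = 2964 px.
Subtracting 13 column gaps of 32 leaves 2548 for 14 columns, so c = 182 px.
Each column+gutter stride is 214 px; 1 of them past the 50 px margin is 50 + 214 = 264 px.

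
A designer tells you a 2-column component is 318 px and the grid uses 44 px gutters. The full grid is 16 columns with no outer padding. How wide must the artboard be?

2852 px

318 − 1·44 = 274; ÷2 gives c = 137 px.
Summing: 2192 + 660 = 2852 px.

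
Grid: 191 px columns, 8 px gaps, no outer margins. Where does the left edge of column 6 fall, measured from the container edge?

Before column 6: 5 columns + 5 gaps.
Offset = 5·(191 + 8) = 5·199 = 995 px.

995 px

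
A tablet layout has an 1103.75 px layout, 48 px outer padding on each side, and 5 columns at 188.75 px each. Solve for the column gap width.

16 px

Inside the margins: 1103.75 − 96 = 1007.75 px.
Columns use 943.75 px, leaving 64 px across 4 column gaps = 16 px each.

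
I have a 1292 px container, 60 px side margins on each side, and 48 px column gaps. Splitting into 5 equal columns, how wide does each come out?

Inside the margins: 1292 − 120 = 1172 px.
5c + 4·48 = 1172 → 5c = 980 → c = 196 px.

196 px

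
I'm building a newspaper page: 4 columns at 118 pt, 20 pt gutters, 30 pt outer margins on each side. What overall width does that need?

592 pt

Layout = 2·30 + 4·118 + 3·20 = 60 + 472 + 60 = 592 pt.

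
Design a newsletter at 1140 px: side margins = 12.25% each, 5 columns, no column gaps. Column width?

Margins: 12.25% × 1140 = 139.65 px each, so content = 1140 − 279.3 = 860.7 px.
5c = 860.7 → c = 172.14 px.

172.14 px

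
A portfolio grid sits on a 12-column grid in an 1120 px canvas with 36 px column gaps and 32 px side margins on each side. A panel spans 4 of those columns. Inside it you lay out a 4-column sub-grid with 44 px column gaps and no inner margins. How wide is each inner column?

49 px

Subtract both margins: 1120 − 2·32 = 1056 px.
12c + 11·36 = 1056 → 12c = 660 → c = 55 px.
4-column span = 4·55 + 3·36 = 328 px.
328 − 3·44 = 196; ÷4 gives d = 49 px.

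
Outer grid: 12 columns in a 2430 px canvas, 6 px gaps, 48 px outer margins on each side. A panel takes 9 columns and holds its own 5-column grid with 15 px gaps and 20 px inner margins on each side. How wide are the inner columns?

329.8 px

Outer content = 2430 − 2·48 = 2334 px.
Subtracting 11 gaps of 6 leaves 2268 for 12 columns, so c = 189 px.
9 columns plus 8 gaps: 1701 + 48 = 1749 px.
Inner content = 1749 − 2·20 = 1709 px.
1709 − 4·15 = 1649; ÷5 gives d = 329.8 px.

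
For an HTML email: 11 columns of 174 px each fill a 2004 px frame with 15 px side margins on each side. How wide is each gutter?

6 px

Take off 30 px of margins, leaving 1974 px.
11·174 + 10g = 1974 → 10g = 60 → g = 6 px.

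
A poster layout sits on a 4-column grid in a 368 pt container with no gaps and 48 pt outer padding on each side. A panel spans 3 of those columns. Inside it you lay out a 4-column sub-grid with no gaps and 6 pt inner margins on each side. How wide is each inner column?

48 pt

Inside the margins: 368 − 96 = 272 pt.
With no gaps, each column is 272/4 = 68 pt.
With no gaps, 3 columns span 3·68 = 204 pt.
Inner content = 204 − 2·6 = 192 pt.
192 / 4 = 48 pt per column.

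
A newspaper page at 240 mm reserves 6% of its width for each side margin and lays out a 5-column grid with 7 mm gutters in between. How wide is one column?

Each margin = 6% of 240 = 14.4 mm; content = 240 − 2·14.4 = 211.2 mm.
5 columns + 4 gutters: 5c + 4·7 = 211.2.
5c = 211.2 − 28 = 183.2, so c = 36.64 mm.

36.64 mm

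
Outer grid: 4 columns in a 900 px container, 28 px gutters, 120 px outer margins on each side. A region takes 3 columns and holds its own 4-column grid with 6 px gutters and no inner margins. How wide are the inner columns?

Subtract both margins: 900 − 2·120 = 660 px.
660 − 3·28 = 576; ÷4 gives c = 144 px.
Span of 3: 3·144 + 2·28 = 432 + 56 = 488 px.
488 − 3·6 = 470; ÷4 gives d = 117.5 px.

117.5 px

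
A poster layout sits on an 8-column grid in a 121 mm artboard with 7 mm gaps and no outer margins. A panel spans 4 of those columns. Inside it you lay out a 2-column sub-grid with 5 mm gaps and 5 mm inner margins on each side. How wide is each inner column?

21 mm

Subtracting 7 gaps of 7 leaves 72 for 8 columns, so c = 9 mm.
4-column span = 4·9 + 3·7 = 57 mm.
Inner content = 57 − 2·5 = 47 mm.
47 − 1·5 = 42; ÷2 gives d = 21 mm.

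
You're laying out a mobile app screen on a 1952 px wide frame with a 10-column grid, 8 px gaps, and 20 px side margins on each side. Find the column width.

184 px

Content width = 1952 − 2·20 = 1912 px.
1912 − 9·8 = 1840; ÷10 gives c = 184 px.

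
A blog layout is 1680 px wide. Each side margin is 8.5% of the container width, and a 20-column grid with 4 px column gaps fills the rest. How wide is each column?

65.92 px

Each margin = 8.5% of 1680 = 142.8 px; content = 1680 − 2·142.8 = 1394.4 px.
20 columns + 19 column gaps: 20c + 19·4 = 1394.4.
20c = 1394.4 − 76 = 1318.4, so c = 65.92 px.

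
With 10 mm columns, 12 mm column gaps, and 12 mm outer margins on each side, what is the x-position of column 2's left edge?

34 mm

Each column+gutter stride is 22 mm; 1 of them past the 12 mm margin is 12 + 22 = 34 mm.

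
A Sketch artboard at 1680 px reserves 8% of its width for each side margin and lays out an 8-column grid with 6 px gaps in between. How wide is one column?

Margins: 8% × 1680 = 134.4 px each, so content = 1680 − 268.8 = 1411.2 px.
Subtracting 7 gaps of 6 leaves 1369.2 for 8 columns, so c = 171.15 px.

171.15 px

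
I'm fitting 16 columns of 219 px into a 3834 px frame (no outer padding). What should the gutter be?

16·219 + 15g = 3834 → 15g = 330 → g = 22 px.

22 px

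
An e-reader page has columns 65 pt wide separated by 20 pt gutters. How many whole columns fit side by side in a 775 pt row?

9 columns

k columns need k·65 + (k−1)·20 = k·85 − 20.
k·85 − 20 ≤ 775 → k ≤ 795 / 85 ≈ 9.35, so k = 9.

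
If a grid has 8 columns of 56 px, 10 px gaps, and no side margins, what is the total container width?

Total width: 8·56 + 7·10 = 518 px.

518 px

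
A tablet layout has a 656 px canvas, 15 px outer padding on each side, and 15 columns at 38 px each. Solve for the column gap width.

4 px

Take off 30 px of margins, leaving 626 px.
15·38 + 14g = 626 → 14g = 56 → g = 4 px.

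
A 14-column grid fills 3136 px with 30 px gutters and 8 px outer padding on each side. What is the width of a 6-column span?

1320 px

Content width = 3136 − 2·8 = 3120 px.
14c + 13·30 = 3120 → 14c = 2730 → c = 195 px.
6-column span = 6·195 + 5·30 = 1320 px.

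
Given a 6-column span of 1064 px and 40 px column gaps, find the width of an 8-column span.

6 columns + 5 column gaps: 6c + 5·40 = 1064.
6c = 1064 − 200 = 864, so c = 144 px.
8 columns plus 7 column gaps: 1152 + 280 = 1432 px.

1432 px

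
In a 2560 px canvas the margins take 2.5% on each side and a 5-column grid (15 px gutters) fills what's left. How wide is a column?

Each margin = 2.5% of 2560 = 64 px; content = 2560 − 2·64 = 2432 px.
5c + 4·15 = 2432 → 5c = 2372 → c = 474.4 px.

474.4 px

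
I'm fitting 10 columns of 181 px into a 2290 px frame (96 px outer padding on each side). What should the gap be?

Content width = 2290 − 2·96 = 2098 px.
Columns use 1810 px, leaving 288 px across 9 gaps = 32 px each.

32 px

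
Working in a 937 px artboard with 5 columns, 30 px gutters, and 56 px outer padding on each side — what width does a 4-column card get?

Take off 112 px of margins, leaving 825 px.
5c + 4·30 = 825 → 5c = 705 → c = 141 px.
4-column span = 4·141 + 3·30 = 654 px.

654 px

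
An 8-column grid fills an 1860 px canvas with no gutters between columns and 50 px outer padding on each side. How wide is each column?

Subtract both margins: 1860 − 2·50 = 1760 px.
1760 / 8 = 220 px per column.

220 px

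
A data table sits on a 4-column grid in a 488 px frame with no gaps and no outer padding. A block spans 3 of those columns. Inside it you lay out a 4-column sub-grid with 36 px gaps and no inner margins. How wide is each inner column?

64.5 px

488 / 4 = 122 px per column.
With no gaps, 3 columns span 3·122 = 366 px.
366 − 3·36 = 258; ÷4 gives d = 64.5 px.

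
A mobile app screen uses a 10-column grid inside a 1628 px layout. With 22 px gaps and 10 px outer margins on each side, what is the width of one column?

Inside the margins: 1628 − 20 = 1608 px.
10 columns + 9 gaps: 10c + 9·22 = 1608.
10c = 1608 − 198 = 1410, so c = 141 px.

141 px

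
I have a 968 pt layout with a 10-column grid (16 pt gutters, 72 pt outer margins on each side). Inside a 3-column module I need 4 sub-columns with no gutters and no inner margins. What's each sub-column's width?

59 pt

Subtract both margins: 968 − 2·72 = 824 pt.
Subtracting 9 gutters of 16 leaves 680 for 10 columns, so c = 68 pt.
3 columns plus 2 gutters: 204 + 32 = 236 pt.
4d = 236 → d = 59 pt.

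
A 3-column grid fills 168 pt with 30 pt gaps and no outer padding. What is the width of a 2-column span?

168 − 2·30 = 108; ÷3 gives c = 36 pt.
2 columns plus 1 gap: 72 + 30 = 102 pt.

102 pt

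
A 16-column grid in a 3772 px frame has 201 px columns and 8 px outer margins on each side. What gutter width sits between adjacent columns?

36 px

Take off 16 px of margins, leaving 3756 px.
Columns use 3216 px, leaving 540 px across 15 gutters = 36 px each.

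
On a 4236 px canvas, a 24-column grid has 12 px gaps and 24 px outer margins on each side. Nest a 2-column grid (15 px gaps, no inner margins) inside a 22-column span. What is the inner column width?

1911.5 px

Subtract both margins: 4236 − 2·24 = 4188 px.
4188 − 23·12 = 3912; ÷24 gives c = 163 px.
22 columns plus 21 gaps: 3586 + 252 = 3838 px.
3838 − 1·15 = 3823; ÷2 gives d = 1911.5 px.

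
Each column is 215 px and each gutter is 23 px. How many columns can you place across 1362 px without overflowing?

k columns need k·215 + (k−1)·23 = k·238 − 23.
k·238 − 23 ≤ 1362 → k ≤ 1385 / 238 ≈ 5.82, so k = 5.

5 columns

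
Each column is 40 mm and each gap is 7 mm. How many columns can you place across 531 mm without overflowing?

11 columns

k columns need k·40 + (k−1)·7 = k·47 − 7.
k·47 − 7 ≤ 531 → k ≤ 538 / 47 ≈ 11.45, so k = 11.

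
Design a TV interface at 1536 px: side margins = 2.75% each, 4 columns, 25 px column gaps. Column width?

344.13 px

Each margin = 2.75% of 1536 = 42.24 px; content = 1536 − 2·42.24 = 1451.52 px.
Subtracting 3 column gaps of 25 leaves 1376.52 for 4 columns, so c = 344.13 px.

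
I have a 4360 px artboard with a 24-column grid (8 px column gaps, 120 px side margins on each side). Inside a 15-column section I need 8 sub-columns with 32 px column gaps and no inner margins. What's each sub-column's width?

Take off 240 px of margins, leaving 4120 px.
4120 − 23·8 = 3936; ÷24 gives c = 164 px.
Span of 15: 15·164 + 14·8 = 2460 + 112 = 2572 px.
2572 − 7·32 = 2348; ÷8 gives d = 293.5 px.

293.5 px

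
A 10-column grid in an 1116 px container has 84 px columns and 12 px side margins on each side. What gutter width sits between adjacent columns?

Take off 24 px of margins, leaving 1092 px.
10·84 + 9g = 1092 → 9g = 252 → g = 28 px.

28 px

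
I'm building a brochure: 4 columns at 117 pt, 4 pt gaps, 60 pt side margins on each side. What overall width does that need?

600 pt

Total width: 2·60 + 4·117 + 3·4 = 600 pt.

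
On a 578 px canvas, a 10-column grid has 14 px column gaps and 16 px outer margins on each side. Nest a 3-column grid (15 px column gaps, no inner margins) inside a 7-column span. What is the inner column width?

Outer content = 578 − 2·16 = 546 px.
Subtracting 9 column gaps of 14 leaves 420 for 10 columns, so c = 42 px.
Span of 7: 7·42 + 6·14 = 294 + 84 = 378 px.
3 columns + 2 column gaps: 3d + 2·15 = 378.
3d = 378 − 30 = 348, so d = 116 px.

116 px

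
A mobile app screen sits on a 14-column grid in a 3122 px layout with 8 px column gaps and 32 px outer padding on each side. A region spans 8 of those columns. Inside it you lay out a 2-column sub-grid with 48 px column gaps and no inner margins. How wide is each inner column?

Subtract both margins: 3122 − 2·32 = 3058 px.
Subtracting 13 column gaps of 8 leaves 2954 for 14 columns, so c = 211 px.
8-column span = 8·211 + 7·8 = 1744 px.
2d + 1·48 = 1744 → 2d = 1696 → d = 848 px.

848 px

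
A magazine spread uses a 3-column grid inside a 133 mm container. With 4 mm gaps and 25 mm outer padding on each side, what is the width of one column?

25 mm

Inside the margins: 133 − 50 = 83 mm.
83 − 2·4 = 75; ÷3 gives c = 25 mm.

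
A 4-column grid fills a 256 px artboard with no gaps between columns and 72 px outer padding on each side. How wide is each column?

28 px

Take off 144 px of margins, leaving 112 px.
4c = 112 → c = 28 px.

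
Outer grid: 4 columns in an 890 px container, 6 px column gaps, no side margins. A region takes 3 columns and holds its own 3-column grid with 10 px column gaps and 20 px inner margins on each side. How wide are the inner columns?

202 px

890 − 3·6 = 872; ÷4 gives c = 218 px.
3-column span = 3·218 + 2·6 = 666 px.
Inner content = 666 − 2·20 = 626 px.
3d + 2·10 = 626 → 3d = 606 → d = 202 px.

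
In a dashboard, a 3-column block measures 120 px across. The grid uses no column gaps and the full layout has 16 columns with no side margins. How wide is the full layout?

With no column gaps, each column is 120/3 = 40 px.
Summing: 640 = 640 px.

640 px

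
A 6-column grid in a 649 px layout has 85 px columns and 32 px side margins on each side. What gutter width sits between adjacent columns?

15 px

Take off 64 px of margins, leaving 585 px.
Columns use 510 px, leaving 75 px across 5 gutters = 15 px each.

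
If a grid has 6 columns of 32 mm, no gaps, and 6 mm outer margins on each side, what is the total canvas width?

Summing: 12 + 192 = 204 mm.

204 mm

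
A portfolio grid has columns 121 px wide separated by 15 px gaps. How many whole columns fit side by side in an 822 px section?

6 columns

6 columns: 6·121 + 5·15 = 801 px ≤ 822.
7 columns: 937 px > 822. So 6.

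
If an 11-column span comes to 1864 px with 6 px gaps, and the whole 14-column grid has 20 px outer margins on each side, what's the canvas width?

1864 − 10·6 = 1804; ÷11 gives c = 164 px.
Adding margins, columns and gutters: 40 + 2296 + 78 = 2414 px.

2414 px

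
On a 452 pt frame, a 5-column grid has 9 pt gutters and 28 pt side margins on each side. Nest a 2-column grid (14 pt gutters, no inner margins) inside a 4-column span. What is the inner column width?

Inside the margins: 452 − 56 = 396 pt.
396 − 4·9 = 360; ÷5 gives c = 72 pt.
4 columns plus 3 gutters: 288 + 27 = 315 pt.
2 columns + 1 gutter: 2d + 1·14 = 315.
2d = 315 − 14 = 301, so d = 150.5 pt.

150.5 pt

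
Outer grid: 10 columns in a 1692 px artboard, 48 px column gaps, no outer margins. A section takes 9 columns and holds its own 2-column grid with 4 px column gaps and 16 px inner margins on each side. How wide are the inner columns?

741 px

Subtracting 9 column gaps of 48 leaves 1260 for 10 columns, so c = 126 px.
Span of 9: 9·126 + 8·48 = 1134 + 384 = 1518 px.
Inner content = 1518 − 2·16 = 1486 px.
2 columns + 1 column gap: 2d + 1·4 = 1486.
2d = 1486 − 4 = 1482, so d = 741 px.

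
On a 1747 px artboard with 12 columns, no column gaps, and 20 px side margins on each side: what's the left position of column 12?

1584.75 px

Inside the margins: 1747 − 40 = 1707 px.
12c = 1707 → c = 142.25 px.
Column 12 starts at margin + 11·(column + gutter) = 20 + 11·142.25 = 1584.75 px.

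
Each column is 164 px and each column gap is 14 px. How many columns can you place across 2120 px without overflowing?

11 columns

11 columns: 11·164 + 10·14 = 1944 px ≤ 2120.
12 columns: 2122 px > 2120. So 11.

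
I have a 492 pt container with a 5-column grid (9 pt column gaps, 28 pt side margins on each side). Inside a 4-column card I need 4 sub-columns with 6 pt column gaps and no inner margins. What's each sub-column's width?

Subtract both margins: 492 − 2·28 = 436 pt.
436 − 4·9 = 400; ÷5 gives c = 80 pt.
4 columns plus 3 column gaps: 320 + 27 = 347 pt.
Subtracting 3 column gaps of 6 leaves 329 for 4 columns, so d = 82.25 pt.

82.25 pt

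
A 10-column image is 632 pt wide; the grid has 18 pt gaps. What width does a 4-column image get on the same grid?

242 pt

10 columns + 9 gaps: 10c + 9·18 = 632.
10c = 632 − 162 = 470, so c = 47 pt.
4-column span = 4·47 + 3·18 = 242 pt.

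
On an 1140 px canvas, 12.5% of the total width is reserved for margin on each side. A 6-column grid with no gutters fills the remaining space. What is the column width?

Each margin = 12.5% of 1140 = 142.5 px; content = 1140 − 2·142.5 = 855 px.
With no gutters, each column is 855/6 = 142.5 px.

142.5 px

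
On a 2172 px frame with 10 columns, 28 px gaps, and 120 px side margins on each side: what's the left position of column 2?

316 px

Take off 240 px of margins, leaving 1932 px.
10 columns + 9 gaps: 10c + 9·28 = 1932.
10c = 1932 − 252 = 1680, so c = 168 px.
Each column+gutter stride is 196 px; 1 of them past the 120 px margin is 120 + 196 = 316 px.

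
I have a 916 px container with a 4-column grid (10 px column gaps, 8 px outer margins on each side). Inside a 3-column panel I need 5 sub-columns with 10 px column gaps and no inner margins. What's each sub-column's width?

126.5 px

Subtract both margins: 916 − 2·8 = 900 px.
Subtracting 3 column gaps of 10 leaves 870 for 4 columns, so c = 217.5 px.
3-column span = 3·217.5 + 2·10 = 672.5 px.
672.5 − 4·10 = 632.5; ÷5 gives d = 126.5 px.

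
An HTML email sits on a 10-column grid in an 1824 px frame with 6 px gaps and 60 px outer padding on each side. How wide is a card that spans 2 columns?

336 px

Content width = 1824 − 2·60 = 1704 px.
10c + 9·6 = 1704 → 10c = 1650 → c = 165 px.
2 columns plus 1 gap: 330 + 6 = 336 px.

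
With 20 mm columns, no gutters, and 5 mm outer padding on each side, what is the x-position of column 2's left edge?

Each column+gutter stride is 20 mm; 1 of them past the 5 mm margin is 5 + 20 = 25 mm.

25 mm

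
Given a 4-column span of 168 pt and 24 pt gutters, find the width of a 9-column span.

408 pt

4c + 3·24 = 168 → 4c = 96 → c = 24 pt.
9 columns plus 8 gutters: 216 + 192 = 408 pt.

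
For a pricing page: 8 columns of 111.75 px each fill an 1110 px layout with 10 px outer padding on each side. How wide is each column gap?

28 px

Take off 20 px of margins, leaving 1090 px.
8 columns take 8·111.75 = 894 px; remaining 196 splits into 7 column gaps.
g = 196 / 7 = 28 px.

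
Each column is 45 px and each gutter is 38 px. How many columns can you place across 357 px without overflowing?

4 columns

Each extra column adds 45 + 38 = 83 px.
(357 + 38) / 83 = 4.76, so 4 columns fit.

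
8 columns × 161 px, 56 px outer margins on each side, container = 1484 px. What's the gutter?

12 px

Content width = 1484 − 2·56 = 1372 px.
Columns use 1288 px, leaving 84 px across 7 gutters = 12 px each.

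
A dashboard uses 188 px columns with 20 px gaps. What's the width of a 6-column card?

Span of 6: 6·188 + 5·20 = 1128 + 100 = 1228 px.

1228 px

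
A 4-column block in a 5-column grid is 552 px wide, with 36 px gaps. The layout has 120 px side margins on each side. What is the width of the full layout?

939 px

4c + 3·36 = 552 → 4c = 444 → c = 111 px.
Adding margins, columns and gutters: 240 + 555 + 144 = 939 px.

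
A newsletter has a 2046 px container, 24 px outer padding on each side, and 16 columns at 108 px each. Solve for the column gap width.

Inside the margins: 2046 − 48 = 1998 px.
Columns use 1728 px, leaving 270 px across 15 column gaps = 18 px each.

18 px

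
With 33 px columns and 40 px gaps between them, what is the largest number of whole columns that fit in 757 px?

k columns need k·33 + (k−1)·40 = k·73 − 40.
k·73 − 40 ≤ 757 → k ≤ 797 / 73 ≈ 10.92, so k = 10.

10 columns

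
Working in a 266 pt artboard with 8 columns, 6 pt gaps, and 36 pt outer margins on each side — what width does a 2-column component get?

44 pt

Take off 72 pt of margins, leaving 194 pt.
8c + 7·6 = 194 → 8c = 152 → c = 19 pt.
2-column span = 2·19 + 1·6 = 44 pt.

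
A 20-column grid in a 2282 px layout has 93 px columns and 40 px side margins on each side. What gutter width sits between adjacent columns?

18 px

Subtract both margins: 2282 − 2·40 = 2202 px.
20·93 + 19g = 2202 → 19g = 342 → g = 18 px.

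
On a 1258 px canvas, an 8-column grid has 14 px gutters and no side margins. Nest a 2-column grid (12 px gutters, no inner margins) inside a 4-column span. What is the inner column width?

305 px

Subtracting 7 gutters of 14 leaves 1160 for 8 columns, so c = 145 px.
Span of 4: 4·145 + 3·14 = 580 + 42 = 622 px.
2d + 1·12 = 622 → 2d = 610 → d = 305 px.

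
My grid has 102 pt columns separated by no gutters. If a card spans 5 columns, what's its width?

510 pt

5-column span = 5·102 = 510 pt.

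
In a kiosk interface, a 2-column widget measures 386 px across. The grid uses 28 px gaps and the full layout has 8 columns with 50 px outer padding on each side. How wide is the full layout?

Subtracting 1 gap of 28 leaves 358 for 2 columns, so c = 179 px.
Layout = 2·50 + 8·179 + 7·28 = 100 + 1432 + 196 = 1728 px.

1728 px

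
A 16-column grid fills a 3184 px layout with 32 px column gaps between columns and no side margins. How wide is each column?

169 px

16c + 15·32 = 3184 → 16c = 2704 → c = 169 px.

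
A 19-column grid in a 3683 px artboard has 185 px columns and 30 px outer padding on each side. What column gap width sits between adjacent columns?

Subtract both margins: 3683 − 2·30 = 3623 px.
Columns use 3515 px, leaving 108 px across 18 column gaps = 6 px each.

6 px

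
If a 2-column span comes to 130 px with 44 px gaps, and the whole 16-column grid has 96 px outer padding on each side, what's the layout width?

Subtracting 1 gap of 44 leaves 86 for 2 columns, so c = 43 px.
Adding margins, columns and gutters: 192 + 688 + 660 = 1540 px.

1540 px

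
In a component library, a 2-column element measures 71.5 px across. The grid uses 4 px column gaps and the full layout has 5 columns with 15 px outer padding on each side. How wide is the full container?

214.75 px

2 columns + 1 column gap: 2c + 1·4 = 71.5.
2c = 71.5 − 4 = 67.5, so c = 33.75 px.
Container = 2·15 + 5·33.75 + 4·4 = 30 + 168.75 + 16 = 214.75 px.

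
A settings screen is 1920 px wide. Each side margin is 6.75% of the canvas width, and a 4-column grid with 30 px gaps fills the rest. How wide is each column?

Margins: 6.75% × 1920 = 129.6 px each, so content = 1920 − 259.2 = 1660.8 px.
Subtracting 3 gaps of 30 leaves 1570.8 for 4 columns, so c = 392.7 px.

392.7 px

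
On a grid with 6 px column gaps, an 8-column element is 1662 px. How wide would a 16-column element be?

3330 px

1662 − 7·6 = 1620; ÷8 gives c = 202.5 px.
16 columns plus 15 column gaps: 3240 + 90 = 3330 px.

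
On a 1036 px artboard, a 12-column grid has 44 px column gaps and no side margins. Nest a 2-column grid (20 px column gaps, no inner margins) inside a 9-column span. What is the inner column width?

373 px

1036 − 11·44 = 552; ÷12 gives c = 46 px.
Span of 9: 9·46 + 8·44 = 414 + 352 = 766 px.
2d + 1·20 = 766 → 2d = 746 → d = 373 px.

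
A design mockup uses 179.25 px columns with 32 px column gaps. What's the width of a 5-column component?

Span of 5: 5·179.25 + 4·32 = 896.25 + 128 = 1024.25 px.

1024.25 px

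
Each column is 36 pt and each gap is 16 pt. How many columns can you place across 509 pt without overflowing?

10 columns

k columns need k·36 + (k−1)·16 = k·52 − 16.
k·52 − 16 ≤ 509 → k ≤ 525 / 52 ≈ 10.10, so k = 10.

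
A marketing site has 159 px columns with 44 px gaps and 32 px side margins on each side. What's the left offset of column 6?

Before column 6: the margin + 5 columns + 5 gaps.
Offset = 32 + 5·(159 + 44) = 32 + 1015 = 1047 px.

1047 px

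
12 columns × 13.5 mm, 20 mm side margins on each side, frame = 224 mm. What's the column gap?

2 mm

Take off 40 mm of margins, leaving 184 mm.
12 columns take 12·13.5 = 162 mm; remaining 22 splits into 11 column gaps.
g = 22 / 11 = 2 mm.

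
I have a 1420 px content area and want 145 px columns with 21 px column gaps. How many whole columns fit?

8 columns

Each extra column adds 145 + 21 = 166 px.
(1420 + 21) / 166 = 8.68, so 8 columns fit.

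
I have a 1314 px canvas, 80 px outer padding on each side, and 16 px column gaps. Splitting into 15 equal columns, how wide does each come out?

62 px

Inside the margins: 1314 − 160 = 1154 px.
1154 − 14·16 = 930; ÷15 gives c = 62 px.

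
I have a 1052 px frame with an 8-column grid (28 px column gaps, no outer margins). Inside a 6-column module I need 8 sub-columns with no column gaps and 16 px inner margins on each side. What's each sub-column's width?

Subtracting 7 column gaps of 28 leaves 856 for 8 columns, so c = 107 px.
6-column span = 6·107 + 5·28 = 782 px.
Inner content = 782 − 2·16 = 750 px.
750 / 8 = 93.75 px per column.

93.75 px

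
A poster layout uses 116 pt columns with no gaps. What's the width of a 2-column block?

2-column span = 2·116 = 232 pt.

232 pt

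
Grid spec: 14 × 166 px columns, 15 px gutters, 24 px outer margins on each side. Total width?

2567 px

Total width: 2·24 + 14·166 + 13·15 = 2567 px.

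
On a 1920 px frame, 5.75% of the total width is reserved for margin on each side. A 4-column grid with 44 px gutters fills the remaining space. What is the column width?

1920 × (1 − 2·5.75%) = 1920 × 88.5% = 1699.2 px for the columns.
1699.2 − 3·44 = 1567.2; ÷4 gives c = 391.8 px.

391.8 px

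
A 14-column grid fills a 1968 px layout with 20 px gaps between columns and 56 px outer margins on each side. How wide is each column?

Subtract both margins: 1968 − 2·56 = 1856 px.
14 columns + 13 gaps: 14c + 13·20 = 1856.
14c = 1856 − 260 = 1596, so c = 114 px.

114 px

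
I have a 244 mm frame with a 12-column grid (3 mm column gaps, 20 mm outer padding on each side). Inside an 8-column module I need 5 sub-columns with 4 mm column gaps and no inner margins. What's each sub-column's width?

Outer content = 244 − 2·20 = 204 mm.
204 − 11·3 = 171; ÷12 gives c = 14.25 mm.
8-column span = 8·14.25 + 7·3 = 135 mm.
5 columns + 4 column gaps: 5d + 4·4 = 135.
5d = 135 − 16 = 119, so d = 23.8 mm.

23.8 mm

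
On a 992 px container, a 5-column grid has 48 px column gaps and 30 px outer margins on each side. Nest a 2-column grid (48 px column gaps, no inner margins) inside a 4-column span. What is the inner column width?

344 px

Take off 60 px of margins, leaving 932 px.
Subtracting 4 column gaps of 48 leaves 740 for 5 columns, so c = 148 px.
4-column span = 4·148 + 3·48 = 736 px.
736 − 1·48 = 688; ÷2 gives d = 344 px.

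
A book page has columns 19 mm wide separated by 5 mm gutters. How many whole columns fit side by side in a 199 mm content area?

8 columns

8 columns: 8·19 + 7·5 = 187 mm ≤ 199.
9 columns: 211 mm > 199. So 8.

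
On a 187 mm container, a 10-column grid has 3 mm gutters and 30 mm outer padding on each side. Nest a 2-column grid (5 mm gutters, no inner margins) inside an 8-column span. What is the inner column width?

Take off 60 mm of margins, leaving 127 mm.
Subtracting 9 gutters of 3 leaves 100 for 10 columns, so c = 10 mm.
8-column span = 8·10 + 7·3 = 101 mm.
2d + 1·5 = 101 → 2d = 96 → d = 48 mm.

48 mm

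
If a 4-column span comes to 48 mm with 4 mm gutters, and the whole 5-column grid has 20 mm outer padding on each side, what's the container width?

Subtracting 3 gutters of 4 leaves 36 for 4 columns, so c = 9 mm.
Total width: 2·20 + 5·9 + 4·4 = 101 mm.

101 mm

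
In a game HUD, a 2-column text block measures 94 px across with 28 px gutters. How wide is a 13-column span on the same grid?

765 px

Subtracting 1 gutter of 28 leaves 66 for 2 columns, so c = 33 px.
13 columns plus 12 gutters: 429 + 336 = 765 px.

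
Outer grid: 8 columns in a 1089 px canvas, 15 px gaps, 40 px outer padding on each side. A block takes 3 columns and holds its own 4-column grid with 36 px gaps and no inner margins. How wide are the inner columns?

65.25 px

Take off 80 px of margins, leaving 1009 px.
Subtracting 7 gaps of 15 leaves 904 for 8 columns, so c = 113 px.
3-column span = 3·113 + 2·15 = 369 px.
Subtracting 3 gaps of 36 leaves 261 for 4 columns, so d = 65.25 px.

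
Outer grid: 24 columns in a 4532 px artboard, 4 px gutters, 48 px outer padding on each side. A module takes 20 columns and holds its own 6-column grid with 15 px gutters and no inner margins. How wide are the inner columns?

603.5 px

Outer content = 4532 − 2·48 = 4436 px.
24c + 23·4 = 4436 → 24c = 4344 → c = 181 px.
20 columns plus 19 gutters: 3620 + 76 = 3696 px.
6 columns + 5 gutters: 6d + 5·15 = 3696.
6d = 3696 − 75 = 3621, so d = 603.5 px.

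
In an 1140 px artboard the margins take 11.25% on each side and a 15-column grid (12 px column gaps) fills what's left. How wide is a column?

47.7 px

Each margin = 11.25% of 1140 = 128.25 px; content = 1140 − 2·128.25 = 883.5 px.
Subtracting 14 column gaps of 12 leaves 715.5 for 15 columns, so c = 47.7 px.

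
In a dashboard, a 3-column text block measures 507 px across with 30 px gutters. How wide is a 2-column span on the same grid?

328 px

3 columns + 2 gutters: 3c + 2·30 = 507.
3c = 507 − 60 = 447, so c = 149 px.
2 columns plus 1 gutter: 298 + 30 = 328 px.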